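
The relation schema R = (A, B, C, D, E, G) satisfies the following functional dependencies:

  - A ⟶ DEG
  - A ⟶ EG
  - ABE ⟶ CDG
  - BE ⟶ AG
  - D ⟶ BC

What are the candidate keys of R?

A, BE, DE

{A}⁺: A→DEG adds D, E, G; D→BC adds B, C → {A, B, C, D, E, G}.
{B, E}⁺: BE→AG adds A, G; A→DEG adds D; ABE→CDG adds C → {A, B, C, D, E, G}.
{D, E}⁺: D→BC adds B, C; BE→AG adds A, G → {A, B, C, D, E, G}.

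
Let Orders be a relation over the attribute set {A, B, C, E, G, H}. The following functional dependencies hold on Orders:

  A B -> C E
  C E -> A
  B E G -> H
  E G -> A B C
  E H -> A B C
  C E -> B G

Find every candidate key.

{A, B}⁺: AB→CE adds C, E; CE→BG adds G; BEG→H adds H → {A, B, C, E, G, H}.
{C, E}⁺: CE→A adds A; CE→BG adds B, G; BEG→H adds H → {A, B, C, E, G, H}.
{E, G}⁺: EG→ABC adds A, B, C; BEG→H adds H → {A, B, C, E, G, H}.
{E, H}⁺: EH→ABC adds A, B, C; CE→BG adds G → {A, B, C, E, G, H}.
Any other superkey contains one of these as a subset, so there are no further candidate keys.

{A, B}, {C, E}, {E, G}, {E, H}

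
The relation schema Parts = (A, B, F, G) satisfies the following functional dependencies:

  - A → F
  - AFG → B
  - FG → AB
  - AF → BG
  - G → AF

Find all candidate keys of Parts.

{A}, {G}

{A}⁺: A→F adds F; AF→BG adds B, G → {A, B, F, G}.
{G}⁺: G→AF adds A, F; AFG→B adds B → {A, B, F, G}.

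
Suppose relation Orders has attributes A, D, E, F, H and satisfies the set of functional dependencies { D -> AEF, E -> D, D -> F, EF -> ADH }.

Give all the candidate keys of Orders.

D; E

{D}⁺: D→AEF adds A, E, F; EF→ADH adds H → {A, D, E, F, H}.
{E}⁺: E→D adds D; D→F adds F; EF→ADH adds A, H → {A, D, E, F, H}.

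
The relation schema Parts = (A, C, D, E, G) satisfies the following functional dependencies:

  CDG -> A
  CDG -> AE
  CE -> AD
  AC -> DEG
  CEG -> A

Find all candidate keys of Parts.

{A, C}, {C, E}, {C, D, G}

{A, C}⁺: AC→DEG adds D, E, G → {A, C, D, E, G}. Minimal: {C}⁺ = {C}; {A}⁺ = {A} — none reach the full schema.
{C, E}⁺: CE→AD adds A, D; AC→DEG adds G → {A, C, D, E, G}. Minimal: {E}⁺ = {E}; {C}⁺ = {C} — none reach the full schema.
{C, D, G}⁺: CDG→A adds A; CDG→AE adds E → {A, C, D, E, G}. Minimal: {D, G}⁺ = {D, G}; {C, G}⁺ = {C, G}; {C, D}⁺ = {C, D} — none reach the full schema.
Any other superkey contains one of these as a subset, so there are no further candidate keys.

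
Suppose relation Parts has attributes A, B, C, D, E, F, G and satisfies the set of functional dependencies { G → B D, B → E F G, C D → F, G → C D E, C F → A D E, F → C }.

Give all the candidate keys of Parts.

{B}, {G}

{B}⁺: B→EFG adds E, F, G; G→CDE adds C, D; CF→ADE adds A → {A, B, C, D, E, F, G}.
{G}⁺: G→BD adds B, D; B→EFG adds E, F; G→CDE adds C; CF→ADE adds A → {A, B, C, D, E, F, G}.
Any other superkey contains one of these as a subset, so there are no further candidate keys.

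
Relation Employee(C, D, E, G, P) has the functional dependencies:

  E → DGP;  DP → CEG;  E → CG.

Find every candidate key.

{E}⁺: E→DGP adds D, G, P; DP→CEG adds C → {C, D, E, G, P}.
{D, P}⁺: DP→CEG adds C, E, G → {C, D, E, G, P}. Minimal: {P}⁺ = {P}; {D}⁺ = {D} — none reach the full schema.

E, DP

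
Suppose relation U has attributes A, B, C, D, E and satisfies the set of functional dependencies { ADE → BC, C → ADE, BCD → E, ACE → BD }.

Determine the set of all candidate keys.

{C}⁺: C→ADE adds A, D, E; ACE→BD adds B → {A, B, C, D, E}.
{A, D, E}⁺: ADE→BC adds B, C → {A, B, C, D, E}.
Any other superkey contains one of these as a subset, so there are no further candidate keys.

{C}; {A, D, E}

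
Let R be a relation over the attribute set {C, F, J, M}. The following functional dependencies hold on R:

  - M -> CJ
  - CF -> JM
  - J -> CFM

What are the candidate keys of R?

{J}, {M}, {C, F}

{J}⁺: J→CFM adds C, F, M → {C, F, J, M}.
{M}⁺: M→CJ adds C, J; J→CFM adds F → {C, F, J, M}.
{C, F}⁺: CF→JM adds J, M → {C, F, J, M}. Minimal: {F}⁺ = {F}; {C}⁺ = {C} — none reach the full schema.
Any other superkey contains one of these as a subset, so there are no further candidate keys.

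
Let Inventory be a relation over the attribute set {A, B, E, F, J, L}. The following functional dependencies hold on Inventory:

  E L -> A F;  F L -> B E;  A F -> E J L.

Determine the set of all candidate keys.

{A, F}⁺: AF→EJL adds E, J, L; FL→BE adds B → {A, B, E, F, J, L}. Minimal: {F}⁺ = {F}; {A}⁺ = {A} — none reach the full schema.
{E, L}⁺: EL→AF adds A, F; FL→BE adds B; AF→EJL adds J → {A, B, E, F, J, L}. Minimal: {L}⁺ = {L}; {E}⁺ = {E} — none reach the full schema.
{F, L}⁺: FL→BE adds B, E; EL→AF adds A; AF→EJL adds J → {A, B, E, F, J, L}. Minimal: {L}⁺ = {L}; {F}⁺ = {F} — none reach the full schema.

{A, F}; {E, L}; {F, L}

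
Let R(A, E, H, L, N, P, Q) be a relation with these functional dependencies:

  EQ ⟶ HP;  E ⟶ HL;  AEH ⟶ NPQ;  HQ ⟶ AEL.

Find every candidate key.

{A, E}⁺: E→HL adds H, L; AEH→NPQ adds N, P, Q → {A, E, H, L, N, P, Q}. Minimal: {E}⁺ = {E, H, L}; {A}⁺ = {A} — none reach the full schema.
{E, Q}⁺: EQ→HP adds H, P; E→HL adds L; HQ→AEL adds A; AEH→NPQ adds N → {A, E, H, L, N, P, Q}. Minimal: {Q}⁺ = {Q}; {E}⁺ = {E, H, L} — none reach the full schema.
{H, Q}⁺: HQ→AEL adds A, E, L; EQ→HP adds P; AEH→NPQ adds N → {A, E, H, L, N, P, Q}. Minimal: {Q}⁺ = {Q}; {H}⁺ = {H} — none reach the full schema.

AE, EQ, HQ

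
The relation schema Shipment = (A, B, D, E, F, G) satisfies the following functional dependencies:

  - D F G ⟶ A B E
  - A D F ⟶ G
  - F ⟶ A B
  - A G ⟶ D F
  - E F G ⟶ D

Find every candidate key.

{A, G}⁺: AG→DF adds D, F; DFG→ABE adds B, E → {A, B, D, E, F, G}. Minimal: {G}⁺ = {G}; {A}⁺ = {A} — none reach the full schema.
{D, F}⁺: F→AB adds A, B; ADF→G adds G; DFG→ABE adds E → {A, B, D, E, F, G}. Minimal: {F}⁺ = {A, B, F}; {D}⁺ = {D} — none reach the full schema.
{F, G}⁺: F→AB adds A, B; AG→DF adds D; DFG→ABE adds E → {A, B, D, E, F, G}. Minimal: {G}⁺ = {G}; {F}⁺ = {A, B, F} — none reach the full schema.
Any other superkey contains one of these as a subset, so there are no further candidate keys.

{A, G}, {D, F}, {F, G}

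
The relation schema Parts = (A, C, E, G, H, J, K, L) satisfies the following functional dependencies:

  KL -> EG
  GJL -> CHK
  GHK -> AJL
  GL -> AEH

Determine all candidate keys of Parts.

(K, L); (G, H, K); (G, J, L)

{K, L}⁺: KL→EG adds E, G; GL→AEH adds A, H; GHK→AJL adds J; GJL→CHK adds C → {A, C, E, G, H, J, K, L}. Minimal: {L}⁺ = {L}; {K}⁺ = {K} — none reach the full schema.
{G, H, K}⁺: GHK→AJL adds A, J, L; GL→AEH adds E; GJL→CHK adds C → {A, C, E, G, H, J, K, L}. Minimal: {H, K}⁺ = {H, K}; {G, K}⁺ = {G, K}; {G, H}⁺ = {G, H} — none reach the full schema.
{G, J, L}⁺: GJL→CHK adds C, H, K; GHK→AJL adds A; GL→AEH adds E → {A, C, E, G, H, J, K, L}. Minimal: {J, L}⁺ = {J, L}; {G, L}⁺ = {A, E, G, H, L}; {G, J}⁺ = {G, J} — none reach the full schema.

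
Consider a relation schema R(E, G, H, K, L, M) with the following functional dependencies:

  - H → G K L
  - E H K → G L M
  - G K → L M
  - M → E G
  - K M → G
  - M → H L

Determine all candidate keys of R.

{H}⁺: H→GKL adds G, K, L; GK→LM adds M; M→EG adds E → {E, G, H, K, L, M}.
{M}⁺: M→EG adds E, G; M→HL adds H, L; H→GKL adds K → {E, G, H, K, L, M}.
{G, K}⁺: GK→LM adds L, M; M→EG adds E; M→HL adds H → {E, G, H, K, L, M}. Minimal: {K}⁺ = {K}; {G}⁺ = {G} — none reach the full schema.
Any other superkey contains one of these as a subset, so there are no further candidate keys.

(H), (M), (G, K)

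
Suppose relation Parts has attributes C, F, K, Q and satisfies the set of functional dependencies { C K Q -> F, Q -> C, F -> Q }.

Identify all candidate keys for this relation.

FK; KQ

Attribute K never appears on the right-hand side of any dependency, so K must belong to every candidate key.
{K}⁺ = {K}, which is not all of the schema, so we must add further attributes.
{F, K}⁺: F→Q adds Q; Q→C adds C → {C, F, K, Q}. Minimal: {K}⁺ = {K}; {F}⁺ = {C, F, Q} — none reach the full schema.
{K, Q}⁺: Q→C adds C; CKQ→F adds F → {C, F, K, Q}. Minimal: {Q}⁺ = {C, Q}; {K}⁺ = {K} — none reach the full schema.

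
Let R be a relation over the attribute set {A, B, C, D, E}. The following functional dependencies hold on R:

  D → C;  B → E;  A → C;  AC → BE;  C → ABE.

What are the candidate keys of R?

{D}

Attribute D never appears on the right-hand side of any dependency, so D must belong to every candidate key.
{D}⁺ = {A, B, C, D, E}, which is all of the schema, so {D} is the only candidate key.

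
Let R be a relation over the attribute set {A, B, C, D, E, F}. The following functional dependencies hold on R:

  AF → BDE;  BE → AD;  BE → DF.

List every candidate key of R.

Attribute C never appears on the right-hand side of any dependency, so C must belong to every candidate key.
{C}⁺ = {C}, which is not all of the schema, so we must add further attributes.
{A, C, F}⁺: AF→BDE adds B, D, E → {A, B, C, D, E, F}. Minimal: {C, F}⁺ = {C, F}; {A, F}⁺ = {A, B, D, E, F}; {A, C}⁺ = {A, C} — none reach the full schema.
{B, C, E}⁺: BE→AD adds A, D; BE→DF adds F → {A, B, C, D, E, F}. Minimal: {C, E}⁺ = {C, E}; {B, E}⁺ = {A, B, D, E, F}; {B, C}⁺ = {B, C} — none reach the full schema.
Any other superkey contains one of these as a subset, so there are no further candidate keys.

(A, C, F), (B, C, E)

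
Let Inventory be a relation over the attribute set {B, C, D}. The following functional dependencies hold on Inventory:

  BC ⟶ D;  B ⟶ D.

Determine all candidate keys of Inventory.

{B, C}

Attributes B, C never appear on any right-hand side, so every candidate key must contain {B, C}.
{B, C}⁺ = {B, C, D}, which is all of the schema, so {B, C} is the only candidate key.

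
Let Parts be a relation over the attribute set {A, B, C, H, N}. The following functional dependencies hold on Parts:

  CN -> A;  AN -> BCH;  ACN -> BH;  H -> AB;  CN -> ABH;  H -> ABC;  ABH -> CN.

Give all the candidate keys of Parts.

(H); (A, N); (C, N)

{H}⁺: H→AB adds A, B; H→ABC adds C; ABH→CN adds N → {A, B, C, H, N}.
{A, N}⁺: AN→BCH adds B, C, H → {A, B, C, H, N}. Minimal: {N}⁺ = {N}; {A}⁺ = {A} — none reach the full schema.
{C, N}⁺: CN→A adds A; AN→BCH adds B, H → {A, B, C, H, N}. Minimal: {N}⁺ = {N}; {C}⁺ = {C} — none reach the full schema.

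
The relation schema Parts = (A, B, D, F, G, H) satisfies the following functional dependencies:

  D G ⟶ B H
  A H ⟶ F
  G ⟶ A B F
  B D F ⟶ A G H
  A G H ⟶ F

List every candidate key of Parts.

{D, G}⁺: DG→BH adds B, H; G→ABF adds A, F → {A, B, D, F, G, H}. Minimal: {G}⁺ = {A, B, F, G}; {D}⁺ = {D} — none reach the full schema.
{B, D, F}⁺: BDF→AGH adds A, G, H → {A, B, D, F, G, H}. Minimal: {D, F}⁺ = {D, F}; {B, F}⁺ = {B, F}; {B, D}⁺ = {B, D} — none reach the full schema.
{A, B, D, H}⁺: AH→F adds F; BDF→AGH adds G → {A, B, D, F, G, H}. Minimal: {B, D, H}⁺ = {B, D, H}; {A, D, H}⁺ = {A, D, F, H}; {A, B, H}⁺ = {A, B, F, H}; … — none reach the full schema.

{D, G}, {B, D, F}, {A, B, D, H}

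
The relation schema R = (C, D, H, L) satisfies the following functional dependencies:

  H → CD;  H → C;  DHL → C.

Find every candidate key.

(H, L)

Attributes H, L never appear on any right-hand side, so every candidate key must contain {H, L}.
{H, L}⁺ = {C, D, H, L}, which is all of the schema, so {H, L} is the only candidate key.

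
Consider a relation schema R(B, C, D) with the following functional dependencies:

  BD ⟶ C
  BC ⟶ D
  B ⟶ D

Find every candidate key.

{B}

Attribute B never appears on the right-hand side of any dependency, so B must belong to every candidate key.
{B}⁺ = {B, C, D}, which is all of the schema, so {B} is the only candidate key.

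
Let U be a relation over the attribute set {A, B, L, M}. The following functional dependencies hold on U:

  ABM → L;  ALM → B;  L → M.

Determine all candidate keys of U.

{A, L}, {A, B, M}

Attribute A never appears on the right-hand side of any dependency, so A must belong to every candidate key.
{A}⁺ = {A}, which is not all of the schema, so we must add further attributes.
{A, L}⁺: L→M adds M; ALM→B adds B → {A, B, L, M}. Minimal: {L}⁺ = {L, M}; {A}⁺ = {A} — none reach the full schema.
{A, B, M}⁺: ABM→L adds L → {A, B, L, M}. Minimal: {B, M}⁺ = {B, M}; {A, M}⁺ = {A, M}; {A, B}⁺ = {A, B} — none reach the full schema.
Any other superkey contains one of these as a subset, so there are no further candidate keys.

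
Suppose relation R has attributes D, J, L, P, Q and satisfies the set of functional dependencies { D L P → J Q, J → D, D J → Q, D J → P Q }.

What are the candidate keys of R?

Attribute L never appears on the right-hand side of any dependency, so L must belong to every candidate key.
{L}⁺ = {L}, which is not all of the schema, so we must add further attributes.
{J, L}⁺: J→D adds D; DJ→Q adds Q; DJ→PQ adds P → {D, J, L, P, Q}. Minimal: {L}⁺ = {L}; {J}⁺ = {D, J, P, Q} — none reach the full schema.
{D, L, P}⁺: DLP→JQ adds J, Q → {D, J, L, P, Q}. Minimal: {L, P}⁺ = {L, P}; {D, P}⁺ = {D, P}; {D, L}⁺ = {D, L} — none reach the full schema.
Any other superkey contains one of these as a subset, so there are no further candidate keys.

(J, L), (D, L, P)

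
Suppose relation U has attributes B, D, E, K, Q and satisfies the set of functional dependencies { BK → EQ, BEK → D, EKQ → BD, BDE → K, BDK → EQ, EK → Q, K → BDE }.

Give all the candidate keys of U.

(K), (B, D, E)

{K}⁺: K→BDE adds B, D, E; BK→EQ adds Q → {B, D, E, K, Q}.
{B, D, E}⁺: BDE→K adds K; BDK→EQ adds Q → {B, D, E, K, Q}. Minimal: {D, E}⁺ = {D, E}; {B, E}⁺ = {B, E}; {B, D}⁺ = {B, D} — none reach the full schema.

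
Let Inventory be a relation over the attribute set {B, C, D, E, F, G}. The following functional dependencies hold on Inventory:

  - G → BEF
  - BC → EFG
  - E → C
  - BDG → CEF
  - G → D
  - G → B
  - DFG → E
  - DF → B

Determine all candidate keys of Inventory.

{G}⁺: G→BEF adds B, E, F; E→C adds C; G→D adds D → {B, C, D, E, F, G}.
{B, C}⁺: BC→EFG adds E, F, G; G→D adds D → {B, C, D, E, F, G}. Minimal: {C}⁺ = {C}; {B}⁺ = {B} — none reach the full schema.
{B, E}⁺: E→C adds C; BC→EFG adds F, G; G→D adds D → {B, C, D, E, F, G}. Minimal: {E}⁺ = {C, E}; {B}⁺ = {B} — none reach the full schema.
{C, D, F}⁺: DF→B adds B; BC→EFG adds E, G → {B, C, D, E, F, G}. Minimal: {D, F}⁺ = {B, D, F}; {C, F}⁺ = {C, F}; {C, D}⁺ = {C, D} — none reach the full schema.
{D, E, F}⁺: E→C adds C; DF→B adds B; BC→EFG adds G → {B, C, D, E, F, G}. Minimal: {E, F}⁺ = {C, E, F}; {D, F}⁺ = {B, D, F}; {D, E}⁺ = {C, D, E} — none reach the full schema.
Any other superkey contains one of these as a subset, so there are no further candidate keys.

{G}, {B, C}, {B, E}, {C, D, F}, {D, E, F}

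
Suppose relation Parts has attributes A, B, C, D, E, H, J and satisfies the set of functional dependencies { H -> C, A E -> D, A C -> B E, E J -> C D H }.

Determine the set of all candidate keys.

{A, C, J}, {A, E, J}, {A, H, J}

Attributes A, J never appear on any right-hand side, so every candidate key must contain {A, J}.
{A, J}⁺ = {A, J}, which is not all of the schema, so we must add further attributes.
{A, C, J}⁺: AC→BE adds B, E; EJ→CDH adds D, H → {A, B, C, D, E, H, J}. Minimal: {C, J}⁺ = {C, J}; {A, J}⁺ = {A, J}; {A, C}⁺ = {A, B, C, D, E} — none reach the full schema.
{A, E, J}⁺: AE→D adds D; EJ→CDH adds C, H; AC→BE adds B → {A, B, C, D, E, H, J}. Minimal: {E, J}⁺ = {C, D, E, H, J}; {A, J}⁺ = {A, J}; {A, E}⁺ = {A, D, E} — none reach the full schema.
{A, H, J}⁺: H→C adds C; AC→BE adds B, E; EJ→CDH adds D → {A, B, C, D, E, H, J}. Minimal: {H, J}⁺ = {C, H, J}; {A, J}⁺ = {A, J}; {A, H}⁺ = {A, B, C, D, E, H} — none reach the full schema.
Any other superkey contains one of these as a subset, so there are no further candidate keys.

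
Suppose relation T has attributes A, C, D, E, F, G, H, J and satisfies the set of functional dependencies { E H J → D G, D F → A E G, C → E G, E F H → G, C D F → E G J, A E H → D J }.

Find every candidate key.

{A, C, F, H}⁺: C→EG adds E, G; AEH→DJ adds D, J → {A, C, D, E, F, G, H, J}.
{C, D, F, H}⁺: DF→AEG adds A, E, G; CDF→EGJ adds J → {A, C, D, E, F, G, H, J}.
{C, F, H, J}⁺: C→EG adds E, G; EHJ→DG adds D; DF→AEG adds A → {A, C, D, E, F, G, H, J}.

{A, C, F, H}, {C, D, F, H}, {C, F, H, J}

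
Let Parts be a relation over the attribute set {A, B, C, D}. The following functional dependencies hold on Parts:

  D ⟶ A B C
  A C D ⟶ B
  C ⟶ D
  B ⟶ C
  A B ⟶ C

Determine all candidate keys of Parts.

{B}⁺: B→C adds C; C→D adds D; D→ABC adds A → {A, B, C, D}.
{C}⁺: C→D adds D; D→ABC adds A, B → {A, B, C, D}.
{D}⁺: D→ABC adds A, B, C → {A, B, C, D}.
Any other superkey contains one of these as a subset, so there are no further candidate keys.

{B}; {C}; {D}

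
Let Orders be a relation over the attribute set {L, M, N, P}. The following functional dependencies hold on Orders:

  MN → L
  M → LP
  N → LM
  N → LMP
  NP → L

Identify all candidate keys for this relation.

{N}⁺: N→LM adds L, M; N→LMP adds P → {L, M, N, P}.
No other minimal superkey exists.

N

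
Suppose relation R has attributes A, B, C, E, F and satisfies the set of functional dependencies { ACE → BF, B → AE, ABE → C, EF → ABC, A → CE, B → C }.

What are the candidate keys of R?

{A}⁺: A→CE adds C, E; ACE→BF adds B, F → {A, B, C, E, F}.
{B}⁺: B→AE adds A, E; ABE→C adds C; ACE→BF adds F → {A, B, C, E, F}.
{E, F}⁺: EF→ABC adds A, B, C → {A, B, C, E, F}. Minimal: {F}⁺ = {F}; {E}⁺ = {E} — none reach the full schema.
Any other superkey contains one of these as a subset, so there are no further candidate keys.

(A); (B); (E, F)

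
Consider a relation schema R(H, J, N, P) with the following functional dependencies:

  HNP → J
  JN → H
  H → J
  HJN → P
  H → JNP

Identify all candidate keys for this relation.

{H}⁺: H→J adds J; H→JNP adds N, P → {H, J, N, P}.
{J, N}⁺: JN→H adds H; HJN→P adds P → {H, J, N, P}. Minimal: {N}⁺ = {N}; {J}⁺ = {J} — none reach the full schema.

{H}; {J, N}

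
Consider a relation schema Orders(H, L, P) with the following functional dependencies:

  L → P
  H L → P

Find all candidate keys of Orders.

{H, L}

{H, L}⁺: L→P adds P → {H, L, P}. Minimal: {L}⁺ = {L, P}; {H}⁺ = {H} — none reach the full schema.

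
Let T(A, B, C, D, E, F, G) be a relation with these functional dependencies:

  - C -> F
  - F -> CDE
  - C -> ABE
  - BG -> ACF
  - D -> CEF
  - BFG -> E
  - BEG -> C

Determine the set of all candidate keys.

{B, G}; {C, G}; {D, G}; {F, G}

{B, G}⁺: BG→ACF adds A, C, F; BFG→E adds E; F→CDE adds D → {A, B, C, D, E, F, G}. Minimal: {G}⁺ = {G}; {B}⁺ = {B} — none reach the full schema.
{C, G}⁺: C→F adds F; F→CDE adds D, E; C→ABE adds A, B → {A, B, C, D, E, F, G}. Minimal: {G}⁺ = {G}; {C}⁺ = {A, B, C, D, E, F} — none reach the full schema.
{D, G}⁺: D→CEF adds C, E, F; C→ABE adds A, B → {A, B, C, D, E, F, G}. Minimal: {G}⁺ = {G}; {D}⁺ = {A, B, C, D, E, F} — none reach the full schema.
{F, G}⁺: F→CDE adds C, D, E; C→ABE adds A, B → {A, B, C, D, E, F, G}. Minimal: {G}⁺ = {G}; {F}⁺ = {A, B, C, D, E, F} — none reach the full schema.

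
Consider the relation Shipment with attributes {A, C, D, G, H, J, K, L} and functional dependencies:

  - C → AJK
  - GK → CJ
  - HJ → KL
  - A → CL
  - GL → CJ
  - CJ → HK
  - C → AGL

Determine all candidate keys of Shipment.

Attribute D never appears on the right-hand side of any dependency, so D must belong to every candidate key.
{D}⁺ = {D}, which is not all of the schema, so we must add further attributes.
{A, D}⁺: A→CL adds C, L; C→AGL adds G; C→AJK adds J, K; CJ→HK adds H → {A, C, D, G, H, J, K, L}. Minimal: {D}⁺ = {D}; {A}⁺ = {A, C, G, H, J, K, L} — none reach the full schema.
{C, D}⁺: C→AJK adds A, J, K; A→CL adds L; CJ→HK adds H; C→AGL adds G → {A, C, D, G, H, J, K, L}. Minimal: {D}⁺ = {D}; {C}⁺ = {A, C, G, H, J, K, L} — none reach the full schema.
{D, G, K}⁺: GK→CJ adds C, J; CJ→HK adds H; C→AGL adds A, L → {A, C, D, G, H, J, K, L}. Minimal: {G, K}⁺ = {A, C, G, H, J, K, L}; {D, K}⁺ = {D, K}; {D, G}⁺ = {D, G} — none reach the full schema.
{D, G, L}⁺: GL→CJ adds C, J; CJ→HK adds H, K; C→AGL adds A → {A, C, D, G, H, J, K, L}. Minimal: {G, L}⁺ = {A, C, G, H, J, K, L}; {D, L}⁺ = {D, L}; {D, G}⁺ = {D, G} — none reach the full schema.
{D, G, H, J}⁺: HJ→KL adds K, L; GL→CJ adds C; C→AGL adds A → {A, C, D, G, H, J, K, L}. Minimal: {G, H, J}⁺ = {A, C, G, H, J, K, L}; {D, H, J}⁺ = {D, H, J, K, L}; {D, G, J}⁺ = {D, G, J}; … — none reach the full schema.
Any other superkey contains one of these as a subset, so there are no further candidate keys.

{A, D}; {C, D}; {D, G, K}; {D, G, L}; {D, G, H, J}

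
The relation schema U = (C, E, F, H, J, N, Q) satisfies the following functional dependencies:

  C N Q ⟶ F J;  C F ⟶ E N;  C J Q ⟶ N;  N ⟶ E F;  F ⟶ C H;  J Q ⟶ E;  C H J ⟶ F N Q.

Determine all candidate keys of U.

{F, J}, {F, Q}, {J, N}, {N, Q}, {C, H, J}, {C, J, Q}

{F, J}⁺: F→CH adds C, H; CHJ→FNQ adds N, Q; CF→EN adds E → {C, E, F, H, J, N, Q}. Minimal: {J}⁺ = {J}; {F}⁺ = {C, E, F, H, N} — none reach the full schema.
{F, Q}⁺: F→CH adds C, H; CF→EN adds E, N; CNQ→FJ adds J → {C, E, F, H, J, N, Q}. Minimal: {Q}⁺ = {Q}; {F}⁺ = {C, E, F, H, N} — none reach the full schema.
{J, N}⁺: N→EF adds E, F; F→CH adds C, H; CHJ→FNQ adds Q → {C, E, F, H, J, N, Q}. Minimal: {N}⁺ = {C, E, F, H, N}; {J}⁺ = {J} — none reach the full schema.
{N, Q}⁺: N→EF adds E, F; F→CH adds C, H; CNQ→FJ adds J → {C, E, F, H, J, N, Q}. Minimal: {Q}⁺ = {Q}; {N}⁺ = {C, E, F, H, N} — none reach the full schema.
{C, H, J}⁺: CHJ→FNQ adds F, N, Q; CF→EN adds E → {C, E, F, H, J, N, Q}. Minimal: {H, J}⁺ = {H, J}; {C, J}⁺ = {C, J}; {C, H}⁺ = {C, H} — none reach the full schema.
{C, J, Q}⁺: CJQ→N adds N; N→EF adds E, F; F→CH adds H → {C, E, F, H, J, N, Q}. Minimal: {J, Q}⁺ = {E, J, Q}; {C, Q}⁺ = {C, Q}; {C, J}⁺ = {C, J} — none reach the full schema.
Any other superkey contains one of these as a subset, so there are no further candidate keys.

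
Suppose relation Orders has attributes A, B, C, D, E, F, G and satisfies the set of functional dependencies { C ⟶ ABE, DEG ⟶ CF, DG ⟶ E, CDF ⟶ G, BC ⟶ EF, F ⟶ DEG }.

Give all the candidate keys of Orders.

{C}⁺: C→ABE adds A, B, E; BC→EF adds F; F→DEG adds D, G → {A, B, C, D, E, F, G}.
{F}⁺: F→DEG adds D, E, G; DEG→CF adds C; C→ABE adds A, B → {A, B, C, D, E, F, G}.
{D, G}⁺: DG→E adds E; DEG→CF adds C, F; C→ABE adds A, B → {A, B, C, D, E, F, G}. Minimal: {G}⁺ = {G}; {D}⁺ = {D} — none reach the full schema.
Any other superkey contains one of these as a subset, so there are no further candidate keys.

C, F, DG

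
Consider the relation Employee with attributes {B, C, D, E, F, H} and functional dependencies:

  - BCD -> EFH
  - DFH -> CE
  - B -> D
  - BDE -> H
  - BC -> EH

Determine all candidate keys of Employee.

Attribute B never appears on the right-hand side of any dependency, so B must belong to every candidate key.
{B}⁺ = {B, D}, which is not all of the schema, so we must add further attributes.
{B, C}⁺: B→D adds D; BC→EH adds E, H; BCD→EFH adds F → {B, C, D, E, F, H}. Minimal: {C}⁺ = {C}; {B}⁺ = {B, D} — none reach the full schema.
{B, E, F}⁺: B→D adds D; BDE→H adds H; DFH→CE adds C → {B, C, D, E, F, H}. Minimal: {E, F}⁺ = {E, F}; {B, F}⁺ = {B, D, F}; {B, E}⁺ = {B, D, E, H} — none reach the full schema.
{B, F, H}⁺: B→D adds D; DFH→CE adds C, E → {B, C, D, E, F, H}. Minimal: {F, H}⁺ = {F, H}; {B, H}⁺ = {B, D, H}; {B, F}⁺ = {B, D, F} — none reach the full schema.

BC, BEF, BFH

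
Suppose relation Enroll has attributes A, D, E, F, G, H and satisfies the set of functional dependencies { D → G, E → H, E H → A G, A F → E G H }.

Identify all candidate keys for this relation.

Attributes D, F never appear on any right-hand side, so every candidate key must contain {D, F}.
{D, F}⁺ = {D, F, G}, which is not all of the schema, so we must add further attributes.
{A, D, F}⁺: D→G adds G; AF→EGH adds E, H → {A, D, E, F, G, H}.
{D, E, F}⁺: D→G adds G; E→H adds H; EH→AG adds A → {A, D, E, F, G, H}.

ADF, DEF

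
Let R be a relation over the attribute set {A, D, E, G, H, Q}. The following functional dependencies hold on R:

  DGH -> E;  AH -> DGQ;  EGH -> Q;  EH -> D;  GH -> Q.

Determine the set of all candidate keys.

Attributes A, H never appear on any right-hand side, so every candidate key must contain {A, H}.
{A, H}⁺ = {A, D, E, G, H, Q}, which is all of the schema, so {A, H} is the only candidate key.

{A, H}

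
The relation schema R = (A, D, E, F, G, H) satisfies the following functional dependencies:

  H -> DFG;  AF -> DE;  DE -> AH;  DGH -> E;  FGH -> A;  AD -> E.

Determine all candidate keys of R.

{H}⁺: H→DFG adds D, F, G; DGH→E adds E; FGH→A adds A → {A, D, E, F, G, H}.
{A, D}⁺: AD→E adds E; DE→AH adds H; H→DFG adds F, G → {A, D, E, F, G, H}.
{A, F}⁺: AF→DE adds D, E; DE→AH adds H; H→DFG adds G → {A, D, E, F, G, H}.
{D, E}⁺: DE→AH adds A, H; H→DFG adds F, G → {A, D, E, F, G, H}.

H, AD, AF, DE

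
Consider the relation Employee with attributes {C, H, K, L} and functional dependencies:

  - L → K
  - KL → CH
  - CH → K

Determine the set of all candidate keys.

{L}⁺: L→K adds K; KL→CH adds C, H → {C, H, K, L}.
No other minimal superkey exists.

(L)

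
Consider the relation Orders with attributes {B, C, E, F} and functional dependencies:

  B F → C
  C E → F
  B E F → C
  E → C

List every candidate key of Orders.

{B, E}

Attributes B, E never appear on any right-hand side, so every candidate key must contain {B, E}.
{B, E}⁺ = {B, C, E, F}, which is all of the schema, so {B, E} is the only candidate key.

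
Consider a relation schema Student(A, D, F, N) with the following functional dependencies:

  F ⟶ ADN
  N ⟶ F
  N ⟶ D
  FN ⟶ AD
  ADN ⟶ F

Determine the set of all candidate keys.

{F}, {N}

{F}⁺: F→ADN adds A, D, N → {A, D, F, N}.
{N}⁺: N→F adds F; N→D adds D; FN→AD adds A → {A, D, F, N}.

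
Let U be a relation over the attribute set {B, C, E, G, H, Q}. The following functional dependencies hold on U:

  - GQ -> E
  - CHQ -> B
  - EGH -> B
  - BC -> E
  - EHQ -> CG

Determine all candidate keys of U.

(C, H, Q); (E, H, Q); (G, H, Q)

Attributes H, Q never appear on any right-hand side, so every candidate key must contain {H, Q}.
{H, Q}⁺ = {H, Q}, which is not all of the schema, so we must add further attributes.
{C, H, Q}⁺: CHQ→B adds B; BC→E adds E; EHQ→CG adds G → {B, C, E, G, H, Q}.
{E, H, Q}⁺: EHQ→CG adds C, G; CHQ→B adds B → {B, C, E, G, H, Q}.
{G, H, Q}⁺: GQ→E adds E; EGH→B adds B; EHQ→CG adds C → {B, C, E, G, H, Q}.
Any other superkey contains one of these as a subset, so there are no further candidate keys.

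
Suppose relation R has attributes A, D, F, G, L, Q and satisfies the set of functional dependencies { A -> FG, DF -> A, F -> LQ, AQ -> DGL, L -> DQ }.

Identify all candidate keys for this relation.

(A), (F)

{A}⁺: A→FG adds F, G; F→LQ adds L, Q; AQ→DGL adds D → {A, D, F, G, L, Q}.
{F}⁺: F→LQ adds L, Q; L→DQ adds D; DF→A adds A; AQ→DGL adds G → {A, D, F, G, L, Q}.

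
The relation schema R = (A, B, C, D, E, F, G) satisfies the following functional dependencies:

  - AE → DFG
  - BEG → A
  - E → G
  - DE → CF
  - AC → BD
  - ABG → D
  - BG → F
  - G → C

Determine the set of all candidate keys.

Attribute E never appears on the right-hand side of any dependency, so E must belong to every candidate key.
{E}⁺ = {C, E, G}, which is not all of the schema, so we must add further attributes.
{A, E}⁺: AE→DFG adds D, F, G; DE→CF adds C; AC→BD adds B → {A, B, C, D, E, F, G}. Minimal: {E}⁺ = {C, E, G}; {A}⁺ = {A} — none reach the full schema.
{B, E}⁺: E→G adds G; BG→F adds F; G→C adds C; BEG→A adds A; AC→BD adds D → {A, B, C, D, E, F, G}. Minimal: {E}⁺ = {C, E, G}; {B}⁺ = {B} — none reach the full schema.

(A, E), (B, E)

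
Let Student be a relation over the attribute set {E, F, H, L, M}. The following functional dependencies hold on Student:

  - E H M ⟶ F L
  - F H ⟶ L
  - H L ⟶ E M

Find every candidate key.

FH, HL, EHM

Attribute H never appears on the right-hand side of any dependency, so H must belong to every candidate key.
{H}⁺ = {H}, which is not all of the schema, so we must add further attributes.
{F, H}⁺: FH→L adds L; HL→EM adds E, M → {E, F, H, L, M}. Minimal: {H}⁺ = {H}; {F}⁺ = {F} — none reach the full schema.
{H, L}⁺: HL→EM adds E, M; EHM→FL adds F → {E, F, H, L, M}. Minimal: {L}⁺ = {L}; {H}⁺ = {H} — none reach the full schema.
{E, H, M}⁺: EHM→FL adds F, L → {E, F, H, L, M}. Minimal: {H, M}⁺ = {H, M}; {E, M}⁺ = {E, M}; {E, H}⁺ = {E, H} — none reach the full schema.
Any other superkey contains one of these as a subset, so there are no further candidate keys.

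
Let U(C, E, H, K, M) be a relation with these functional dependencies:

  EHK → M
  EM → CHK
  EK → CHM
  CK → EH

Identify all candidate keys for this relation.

{C, K}, {E, K}, {E, M}

{C, K}⁺: CK→EH adds E, H; EHK→M adds M → {C, E, H, K, M}. Minimal: {K}⁺ = {K}; {C}⁺ = {C} — none reach the full schema.
{E, K}⁺: EK→CHM adds C, H, M → {C, E, H, K, M}. Minimal: {K}⁺ = {K}; {E}⁺ = {E} — none reach the full schema.
{E, M}⁺: EM→CHK adds C, H, K → {C, E, H, K, M}. Minimal: {M}⁺ = {M}; {E}⁺ = {E} — none reach the full schema.
Any other superkey contains one of these as a subset, so there are no further candidate keys.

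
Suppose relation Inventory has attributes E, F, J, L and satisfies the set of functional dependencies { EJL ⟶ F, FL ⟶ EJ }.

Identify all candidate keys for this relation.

Attribute L never appears on the right-hand side of any dependency, so L must belong to every candidate key.
{L}⁺ = {L}, which is not all of the schema, so we must add further attributes.
{F, L}⁺: FL→EJ adds E, J → {E, F, J, L}.
{E, J, L}⁺: EJL→F adds F → {E, F, J, L}.

(F, L), (E, J, L)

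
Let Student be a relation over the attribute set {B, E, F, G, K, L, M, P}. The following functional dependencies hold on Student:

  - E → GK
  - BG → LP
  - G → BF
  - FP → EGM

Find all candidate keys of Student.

{E}; {G}; {F, P}

{E}⁺: E→GK adds G, K; G→BF adds B, F; BG→LP adds L, P; FP→EGM adds M → {B, E, F, G, K, L, M, P}.
{G}⁺: G→BF adds B, F; BG→LP adds L, P; FP→EGM adds E, M; E→GK adds K → {B, E, F, G, K, L, M, P}.
{F, P}⁺: FP→EGM adds E, G, M; E→GK adds K; G→BF adds B; BG→LP adds L → {B, E, F, G, K, L, M, P}. Minimal: {P}⁺ = {P}; {F}⁺ = {F} — none reach the full schema.
Any other superkey contains one of these as a subset, so there are no further candidate keys.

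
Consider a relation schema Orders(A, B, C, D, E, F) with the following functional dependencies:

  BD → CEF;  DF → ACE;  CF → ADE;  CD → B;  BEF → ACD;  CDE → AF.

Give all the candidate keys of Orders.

{B, D}⁺: BD→CEF adds C, E, F; DF→ACE adds A → {A, B, C, D, E, F}. Minimal: {D}⁺ = {D}; {B}⁺ = {B} — none reach the full schema.
{C, D}⁺: CD→B adds B; BD→CEF adds E, F; DF→ACE adds A → {A, B, C, D, E, F}. Minimal: {D}⁺ = {D}; {C}⁺ = {C} — none reach the full schema.
{C, F}⁺: CF→ADE adds A, D, E; CD→B adds B → {A, B, C, D, E, F}. Minimal: {F}⁺ = {F}; {C}⁺ = {C} — none reach the full schema.
{D, F}⁺: DF→ACE adds A, C, E; CD→B adds B → {A, B, C, D, E, F}. Minimal: {F}⁺ = {F}; {D}⁺ = {D} — none reach the full schema.
{B, E, F}⁺: BEF→ACD adds A, C, D → {A, B, C, D, E, F}. Minimal: {E, F}⁺ = {E, F}; {B, F}⁺ = {B, F}; {B, E}⁺ = {B, E} — none reach the full schema.

{B, D}, {C, D}, {C, F}, {D, F}, {B, E, F}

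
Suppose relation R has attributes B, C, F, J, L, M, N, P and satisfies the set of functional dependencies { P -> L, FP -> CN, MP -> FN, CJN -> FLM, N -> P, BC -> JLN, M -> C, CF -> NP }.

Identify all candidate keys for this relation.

Attribute B never appears on the right-hand side of any dependency, so B must belong to every candidate key.
{B}⁺ = {B}, which is not all of the schema, so we must add further attributes.
{B, C}⁺: BC→JLN adds J, L, N; CJN→FLM adds F, M; N→P adds P → {B, C, F, J, L, M, N, P}.
{B, M}⁺: M→C adds C; BC→JLN adds J, L, N; CJN→FLM adds F; N→P adds P → {B, C, F, J, L, M, N, P}.
{B, F, N}⁺: N→P adds P; P→L adds L; FP→CN adds C; BC→JLN adds J; CJN→FLM adds M → {B, C, F, J, L, M, N, P}.
{B, F, P}⁺: P→L adds L; FP→CN adds C, N; BC→JLN adds J; CJN→FLM adds M → {B, C, F, J, L, M, N, P}.
Any other superkey contains one of these as a subset, so there are no further candidate keys.

(B, C); (B, M); (B, F, N); (B, F, P)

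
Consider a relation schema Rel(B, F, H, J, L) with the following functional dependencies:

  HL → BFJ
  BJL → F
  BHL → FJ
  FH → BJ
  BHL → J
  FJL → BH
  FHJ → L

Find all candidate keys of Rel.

{F, H}⁺: FH→BJ adds B, J; FHJ→L adds L → {B, F, H, J, L}.
{H, L}⁺: HL→BFJ adds B, F, J → {B, F, H, J, L}.
{B, J, L}⁺: BJL→F adds F; FJL→BH adds H → {B, F, H, J, L}.
{F, J, L}⁺: FJL→BH adds B, H → {B, F, H, J, L}.

(F, H), (H, L), (B, J, L), (F, J, L)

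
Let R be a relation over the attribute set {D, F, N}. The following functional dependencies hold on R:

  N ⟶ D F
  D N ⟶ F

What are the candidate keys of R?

Attribute N never appears on the right-hand side of any dependency, so N must belong to every candidate key.
{N}⁺ = {D, F, N}, which is all of the schema, so {N} is the only candidate key.

(N)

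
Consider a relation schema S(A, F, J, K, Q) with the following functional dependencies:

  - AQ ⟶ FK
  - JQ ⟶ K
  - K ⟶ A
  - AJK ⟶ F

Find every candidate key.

JQ

Attributes J, Q never appear on any right-hand side, so every candidate key must contain {J, Q}.
{J, Q}⁺ = {A, F, J, K, Q}, which is all of the schema, so {J, Q} is the only candidate key.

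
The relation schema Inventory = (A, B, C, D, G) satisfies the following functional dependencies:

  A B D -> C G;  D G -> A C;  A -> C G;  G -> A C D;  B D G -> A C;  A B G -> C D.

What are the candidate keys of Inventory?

AB; BG

Attribute B never appears on the right-hand side of any dependency, so B must belong to every candidate key.
{B}⁺ = {B}, which is not all of the schema, so we must add further attributes.
{A, B}⁺: A→CG adds C, G; G→ACD adds D → {A, B, C, D, G}. Minimal: {B}⁺ = {B}; {A}⁺ = {A, C, D, G} — none reach the full schema.
{B, G}⁺: G→ACD adds A, C, D → {A, B, C, D, G}. Minimal: {G}⁺ = {A, C, D, G}; {B}⁺ = {B} — none reach the full schema.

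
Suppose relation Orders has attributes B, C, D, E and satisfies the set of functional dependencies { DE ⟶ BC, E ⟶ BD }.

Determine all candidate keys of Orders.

(E)

{E}⁺: E→BD adds B, D; DE→BC adds C → {B, C, D, E}.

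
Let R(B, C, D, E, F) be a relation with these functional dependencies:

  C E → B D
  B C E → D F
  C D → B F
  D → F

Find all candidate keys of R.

{C, E}

Attributes C, E never appear on any right-hand side, so every candidate key must contain {C, E}.
{C, E}⁺ = {B, C, D, E, F}, which is all of the schema, so {C, E} is the only candidate key.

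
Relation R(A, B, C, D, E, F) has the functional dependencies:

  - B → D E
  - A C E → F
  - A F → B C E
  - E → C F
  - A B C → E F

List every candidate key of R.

Attribute A never appears on the right-hand side of any dependency, so A must belong to every candidate key.
{A}⁺ = {A}, which is not all of the schema, so we must add further attributes.
{A, B}⁺: B→DE adds D, E; E→CF adds C, F → {A, B, C, D, E, F}. Minimal: {B}⁺ = {B, C, D, E, F}; {A}⁺ = {A} — none reach the full schema.
{A, E}⁺: E→CF adds C, F; AF→BCE adds B; B→DE adds D → {A, B, C, D, E, F}. Minimal: {E}⁺ = {C, E, F}; {A}⁺ = {A} — none reach the full schema.
{A, F}⁺: AF→BCE adds B, C, E; B→DE adds D → {A, B, C, D, E, F}. Minimal: {F}⁺ = {F}; {A}⁺ = {A} — none reach the full schema.
Any other superkey contains one of these as a subset, so there are no further candidate keys.

{A, B}, {A, E}, {A, F}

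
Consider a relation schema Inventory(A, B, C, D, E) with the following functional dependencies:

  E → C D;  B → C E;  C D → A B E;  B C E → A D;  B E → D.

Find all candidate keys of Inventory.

{B}⁺: B→CE adds C, E; BCE→AD adds A, D → {A, B, C, D, E}.
{E}⁺: E→CD adds C, D; CD→ABE adds A, B → {A, B, C, D, E}.
{C, D}⁺: CD→ABE adds A, B, E → {A, B, C, D, E}.

{B}, {E}, {C, D}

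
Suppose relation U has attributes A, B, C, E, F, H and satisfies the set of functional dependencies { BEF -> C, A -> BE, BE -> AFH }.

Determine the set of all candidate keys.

{A}, {B, E}

{A}⁺: A→BE adds B, E; BE→AFH adds F, H; BEF→C adds C → {A, B, C, E, F, H}.
{B, E}⁺: BE→AFH adds A, F, H; BEF→C adds C → {A, B, C, E, F, H}. Minimal: {E}⁺ = {E}; {B}⁺ = {B} — none reach the full schema.
Any other superkey contains one of these as a subset, so there are no further candidate keys.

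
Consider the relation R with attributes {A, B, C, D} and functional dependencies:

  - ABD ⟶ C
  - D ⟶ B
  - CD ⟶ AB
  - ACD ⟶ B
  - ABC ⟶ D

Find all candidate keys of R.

{A, D}⁺: D→B adds B; ABD→C adds C → {A, B, C, D}. Minimal: {D}⁺ = {B, D}; {A}⁺ = {A} — none reach the full schema.
{C, D}⁺: D→B adds B; CD→AB adds A → {A, B, C, D}. Minimal: {D}⁺ = {B, D}; {C}⁺ = {C} — none reach the full schema.
{A, B, C}⁺: ABC→D adds D → {A, B, C, D}. Minimal: {B, C}⁺ = {B, C}; {A, C}⁺ = {A, C}; {A, B}⁺ = {A, B} — none reach the full schema.

AD, CD, ABC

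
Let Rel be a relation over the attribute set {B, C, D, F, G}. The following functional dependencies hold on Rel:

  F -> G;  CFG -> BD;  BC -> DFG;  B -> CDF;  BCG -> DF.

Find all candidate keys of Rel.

(B); (C, F)

{B}⁺: B→CDF adds C, D, F; F→G adds G → {B, C, D, F, G}.
{C, F}⁺: F→G adds G; CFG→BD adds B, D → {B, C, D, F, G}.
Any other superkey contains one of these as a subset, so there are no further candidate keys.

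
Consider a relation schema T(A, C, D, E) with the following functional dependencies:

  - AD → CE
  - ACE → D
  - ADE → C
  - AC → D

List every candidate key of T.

AC, AD

Attribute A never appears on the right-hand side of any dependency, so A must belong to every candidate key.
{A}⁺ = {A}, which is not all of the schema, so we must add further attributes.
{A, C}⁺: AC→D adds D; AD→CE adds E → {A, C, D, E}. Minimal: {C}⁺ = {C}; {A}⁺ = {A} — none reach the full schema.
{A, D}⁺: AD→CE adds C, E → {A, C, D, E}. Minimal: {D}⁺ = {D}; {A}⁺ = {A} — none reach the full schema.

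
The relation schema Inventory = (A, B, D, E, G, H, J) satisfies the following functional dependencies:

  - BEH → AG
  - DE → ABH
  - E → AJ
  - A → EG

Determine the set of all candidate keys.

Attribute D never appears on the right-hand side of any dependency, so D must belong to every candidate key.
{D}⁺ = {D}, which is not all of the schema, so we must add further attributes.
{A, D}⁺: A→EG adds E, G; DE→ABH adds B, H; E→AJ adds J → {A, B, D, E, G, H, J}.
{D, E}⁺: DE→ABH adds A, B, H; E→AJ adds J; A→EG adds G → {A, B, D, E, G, H, J}.
Any other superkey contains one of these as a subset, so there are no further candidate keys.

{A, D}, {D, E}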